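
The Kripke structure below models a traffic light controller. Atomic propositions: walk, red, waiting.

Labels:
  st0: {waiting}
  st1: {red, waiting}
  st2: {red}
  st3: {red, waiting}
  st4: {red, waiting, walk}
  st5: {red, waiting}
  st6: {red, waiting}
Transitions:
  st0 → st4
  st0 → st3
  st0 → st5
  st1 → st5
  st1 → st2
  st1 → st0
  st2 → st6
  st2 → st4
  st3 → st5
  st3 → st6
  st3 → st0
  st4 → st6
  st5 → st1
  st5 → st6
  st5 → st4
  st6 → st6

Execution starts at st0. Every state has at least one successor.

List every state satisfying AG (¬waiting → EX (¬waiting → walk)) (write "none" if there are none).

States satisfying ¬waiting → EX (¬waiting → walk): {st0, st1, st2, st3, st4, st5, st6}.
States satisfying AG (¬waiting → EX (¬waiting → walk)): {st0, st1, st2, st3, st4, st5, st6}.

{st0, st1, st2, st3, st4, st5, st6}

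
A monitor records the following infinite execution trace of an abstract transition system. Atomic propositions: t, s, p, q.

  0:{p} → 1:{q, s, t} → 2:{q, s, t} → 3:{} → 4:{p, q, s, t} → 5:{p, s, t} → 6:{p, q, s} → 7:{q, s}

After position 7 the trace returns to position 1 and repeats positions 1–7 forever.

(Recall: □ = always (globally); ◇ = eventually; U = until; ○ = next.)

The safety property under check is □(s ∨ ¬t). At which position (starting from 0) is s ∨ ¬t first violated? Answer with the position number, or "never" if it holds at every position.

s ∨ ¬t holds at every position 0..7, and those are all the positions the trace ever visits, so the invariant □(s ∨ ¬t) is never violated.

never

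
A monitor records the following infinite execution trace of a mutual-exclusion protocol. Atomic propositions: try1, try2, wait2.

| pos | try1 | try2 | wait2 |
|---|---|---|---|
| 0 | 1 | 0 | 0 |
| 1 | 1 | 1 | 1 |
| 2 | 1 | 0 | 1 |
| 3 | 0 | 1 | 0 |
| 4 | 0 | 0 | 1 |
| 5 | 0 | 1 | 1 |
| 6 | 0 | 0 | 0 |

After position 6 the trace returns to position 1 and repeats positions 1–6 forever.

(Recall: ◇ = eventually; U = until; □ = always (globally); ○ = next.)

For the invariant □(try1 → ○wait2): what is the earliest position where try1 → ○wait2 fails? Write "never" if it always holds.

Check try1 → ○wait2 at each position in order: 0 ✓, 1 ✓.
At position 2 the labels are {try1, wait2} and the next position 3 has {try2}, so try1 → ○wait2 is false there. This is the first violation.

2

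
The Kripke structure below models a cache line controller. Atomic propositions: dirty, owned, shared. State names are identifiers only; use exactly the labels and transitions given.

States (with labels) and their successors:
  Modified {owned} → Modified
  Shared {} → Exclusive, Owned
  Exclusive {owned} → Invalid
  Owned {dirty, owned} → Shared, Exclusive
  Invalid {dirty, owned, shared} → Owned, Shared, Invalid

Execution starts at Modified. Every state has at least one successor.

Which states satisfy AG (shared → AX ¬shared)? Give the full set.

{Modified}

States satisfying shared → AX ¬shared: {Modified, Shared, Exclusive, Owned}.
States satisfying AG (shared → AX ¬shared): {Modified}.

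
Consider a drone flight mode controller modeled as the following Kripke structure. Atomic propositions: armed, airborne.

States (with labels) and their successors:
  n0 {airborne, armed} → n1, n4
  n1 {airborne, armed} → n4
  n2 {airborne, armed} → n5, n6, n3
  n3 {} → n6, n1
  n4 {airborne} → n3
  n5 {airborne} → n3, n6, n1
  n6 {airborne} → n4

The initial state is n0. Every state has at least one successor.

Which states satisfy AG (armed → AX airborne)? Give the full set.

{n0, n1, n3, n4, n5, n6}

States satisfying armed → AX airborne: {n0, n1, n3, n4, n5, n6}.
States satisfying AG (armed → AX airborne): {n0, n1, n3, n4, n5, n6}.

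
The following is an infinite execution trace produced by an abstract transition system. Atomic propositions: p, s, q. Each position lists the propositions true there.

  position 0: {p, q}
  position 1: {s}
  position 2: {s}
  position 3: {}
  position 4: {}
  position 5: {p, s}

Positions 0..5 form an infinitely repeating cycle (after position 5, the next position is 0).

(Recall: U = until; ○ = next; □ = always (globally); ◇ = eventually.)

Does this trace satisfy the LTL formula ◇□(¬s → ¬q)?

Violated

□(¬s → ¬q) is false at every position 0..5, so it never becomes true and ◇□(¬s → ¬q) fails.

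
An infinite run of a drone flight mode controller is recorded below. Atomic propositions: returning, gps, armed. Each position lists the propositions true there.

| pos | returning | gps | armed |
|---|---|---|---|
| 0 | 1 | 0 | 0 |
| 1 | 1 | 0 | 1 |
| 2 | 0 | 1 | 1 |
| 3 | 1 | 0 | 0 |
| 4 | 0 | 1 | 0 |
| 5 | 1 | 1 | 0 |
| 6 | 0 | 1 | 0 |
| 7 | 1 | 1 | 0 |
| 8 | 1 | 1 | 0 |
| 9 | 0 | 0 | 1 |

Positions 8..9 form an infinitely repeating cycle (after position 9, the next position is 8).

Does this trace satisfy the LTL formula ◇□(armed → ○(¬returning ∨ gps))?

Holds

□(armed → ○(¬returning ∨ gps)) holds at position 3, which is reachable from 0, so ◇□(armed → ○(¬returning ∨ gps)) holds.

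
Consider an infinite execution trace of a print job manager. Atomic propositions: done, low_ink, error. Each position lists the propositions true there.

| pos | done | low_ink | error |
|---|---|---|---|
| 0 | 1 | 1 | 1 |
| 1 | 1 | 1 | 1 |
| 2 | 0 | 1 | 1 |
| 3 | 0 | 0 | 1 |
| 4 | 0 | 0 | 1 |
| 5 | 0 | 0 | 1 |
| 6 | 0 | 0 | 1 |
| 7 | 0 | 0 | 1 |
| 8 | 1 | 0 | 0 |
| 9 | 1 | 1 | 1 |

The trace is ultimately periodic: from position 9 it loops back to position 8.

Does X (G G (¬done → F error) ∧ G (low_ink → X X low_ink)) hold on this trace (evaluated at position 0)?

The position after 0 is 1; G G (¬done → F error) ∧ G (low_ink → X X low_ink) is false there.

No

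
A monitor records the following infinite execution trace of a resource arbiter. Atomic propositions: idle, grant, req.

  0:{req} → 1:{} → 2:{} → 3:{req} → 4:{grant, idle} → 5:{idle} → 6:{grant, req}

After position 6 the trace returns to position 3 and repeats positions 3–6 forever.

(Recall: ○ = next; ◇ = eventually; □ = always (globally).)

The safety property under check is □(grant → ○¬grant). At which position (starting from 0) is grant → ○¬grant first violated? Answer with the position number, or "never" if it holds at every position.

never

grant → ○¬grant holds at every position 0..6, and those are all the positions the trace ever visits, so the invariant □(grant → ○¬grant) is never violated.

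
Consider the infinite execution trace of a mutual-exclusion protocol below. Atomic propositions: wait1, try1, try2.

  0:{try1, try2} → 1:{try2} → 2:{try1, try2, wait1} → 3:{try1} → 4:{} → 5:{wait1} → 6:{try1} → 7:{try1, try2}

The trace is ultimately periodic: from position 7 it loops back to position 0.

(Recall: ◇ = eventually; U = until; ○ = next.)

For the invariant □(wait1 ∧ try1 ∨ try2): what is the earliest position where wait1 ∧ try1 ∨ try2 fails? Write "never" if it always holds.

Check wait1 ∧ try1 ∨ try2 at each position in order: 0 ✓, 1 ✓, 2 ✓.
At position 3 the labels are {try1}, so wait1 ∧ try1 ∨ try2 is false there. This is the first violation.

3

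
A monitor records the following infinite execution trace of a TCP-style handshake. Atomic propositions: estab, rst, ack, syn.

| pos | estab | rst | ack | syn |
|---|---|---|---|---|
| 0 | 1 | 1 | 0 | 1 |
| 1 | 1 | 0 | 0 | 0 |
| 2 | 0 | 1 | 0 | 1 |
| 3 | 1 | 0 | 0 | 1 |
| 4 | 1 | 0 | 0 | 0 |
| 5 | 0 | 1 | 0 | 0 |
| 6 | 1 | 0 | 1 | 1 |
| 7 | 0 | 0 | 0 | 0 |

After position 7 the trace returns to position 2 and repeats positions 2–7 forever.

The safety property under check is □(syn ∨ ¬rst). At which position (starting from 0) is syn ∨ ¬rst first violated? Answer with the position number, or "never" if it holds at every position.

Check syn ∨ ¬rst at each position in order: 0 ✓, 1 ✓, 2 ✓, 3 ✓, 4 ✓.
At position 5 the labels are {rst}, so syn ∨ ¬rst is false there. This is the first violation.

5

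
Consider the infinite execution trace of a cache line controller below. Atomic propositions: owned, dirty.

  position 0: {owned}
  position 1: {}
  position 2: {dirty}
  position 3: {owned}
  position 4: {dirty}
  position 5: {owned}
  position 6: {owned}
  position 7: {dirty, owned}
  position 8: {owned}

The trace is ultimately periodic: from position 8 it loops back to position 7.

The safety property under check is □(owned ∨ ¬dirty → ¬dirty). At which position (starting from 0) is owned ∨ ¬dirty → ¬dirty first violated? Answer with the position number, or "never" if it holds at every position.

Check owned ∨ ¬dirty → ¬dirty at each position in order: 0 ✓, 1 ✓, 2 ✓, 3 ✓, 4 ✓, 5 ✓, 6 ✓.
At position 7 the labels are {dirty, owned}, so owned ∨ ¬dirty → ¬dirty is false there. This is the first violation.

7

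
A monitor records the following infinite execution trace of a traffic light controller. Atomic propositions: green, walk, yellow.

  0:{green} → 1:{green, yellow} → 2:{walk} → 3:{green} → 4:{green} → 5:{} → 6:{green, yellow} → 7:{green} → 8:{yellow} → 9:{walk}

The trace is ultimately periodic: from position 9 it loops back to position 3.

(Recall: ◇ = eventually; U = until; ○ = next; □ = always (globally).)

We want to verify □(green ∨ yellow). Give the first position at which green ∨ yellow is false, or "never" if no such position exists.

2

Check green ∨ yellow at each position in order: 0 ✓, 1 ✓.
At position 2 the labels are {walk}, so green ∨ yellow is false there. This is the first violation.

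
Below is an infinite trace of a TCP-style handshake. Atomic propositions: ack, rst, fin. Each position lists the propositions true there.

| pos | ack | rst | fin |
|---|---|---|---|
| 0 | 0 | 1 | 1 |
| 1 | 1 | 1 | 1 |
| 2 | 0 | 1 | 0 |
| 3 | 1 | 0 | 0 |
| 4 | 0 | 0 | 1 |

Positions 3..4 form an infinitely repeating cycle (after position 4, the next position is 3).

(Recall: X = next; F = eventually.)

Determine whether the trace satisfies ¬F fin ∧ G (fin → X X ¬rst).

fin → X X ¬rst must hold at every position from 0 onward. It fails at position 0, so G (fin → X X ¬rst) is false.
Positions where fin holds: 0, 1, 4.
Check X X ¬rst at each: 0→fails, 1→ok, 4→ok.
At position 0: ¬F fin is false; G (fin → X X ¬rst) is false; so ¬F fin ∧ G (fin → X X ¬rst) is false.

Does not hold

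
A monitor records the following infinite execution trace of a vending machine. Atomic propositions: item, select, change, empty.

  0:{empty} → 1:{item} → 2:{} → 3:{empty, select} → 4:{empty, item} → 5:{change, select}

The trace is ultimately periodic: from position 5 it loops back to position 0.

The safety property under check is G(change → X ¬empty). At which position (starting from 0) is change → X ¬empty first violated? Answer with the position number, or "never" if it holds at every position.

5

Check change → X ¬empty at each position in order: 0 ✓, 1 ✓, 2 ✓, 3 ✓, 4 ✓.
At position 5 the labels are {change, select} and the next position 0 has {empty}, so change → X ¬empty is false there. This is the first violation.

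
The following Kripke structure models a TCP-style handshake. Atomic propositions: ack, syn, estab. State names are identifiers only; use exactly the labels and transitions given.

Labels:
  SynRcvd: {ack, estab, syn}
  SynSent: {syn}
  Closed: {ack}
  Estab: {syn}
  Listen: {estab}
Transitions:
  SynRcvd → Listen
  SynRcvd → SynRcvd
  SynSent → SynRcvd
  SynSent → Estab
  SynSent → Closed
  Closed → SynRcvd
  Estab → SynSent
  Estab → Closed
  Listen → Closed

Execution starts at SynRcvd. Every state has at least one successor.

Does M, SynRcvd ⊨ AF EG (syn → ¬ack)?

States satisfying EG (syn → ¬ack): {SynSent, Estab}.
States satisfying AF EG (syn → ¬ack): {SynSent, Estab}.
There is a path from SynRcvd along which EG (syn → ¬ack) never holds.
SynRcvd ∉ Sat(AF EG (syn → ¬ack)).

No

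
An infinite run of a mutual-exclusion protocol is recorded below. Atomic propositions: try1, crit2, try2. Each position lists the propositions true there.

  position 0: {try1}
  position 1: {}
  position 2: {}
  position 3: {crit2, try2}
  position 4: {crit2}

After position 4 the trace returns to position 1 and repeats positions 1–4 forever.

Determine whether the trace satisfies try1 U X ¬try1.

Yes

Walking from position 0: X ¬try1 first holds at position 0, and try1 holds at every earlier position along the way, so try1 U X ¬try1 holds.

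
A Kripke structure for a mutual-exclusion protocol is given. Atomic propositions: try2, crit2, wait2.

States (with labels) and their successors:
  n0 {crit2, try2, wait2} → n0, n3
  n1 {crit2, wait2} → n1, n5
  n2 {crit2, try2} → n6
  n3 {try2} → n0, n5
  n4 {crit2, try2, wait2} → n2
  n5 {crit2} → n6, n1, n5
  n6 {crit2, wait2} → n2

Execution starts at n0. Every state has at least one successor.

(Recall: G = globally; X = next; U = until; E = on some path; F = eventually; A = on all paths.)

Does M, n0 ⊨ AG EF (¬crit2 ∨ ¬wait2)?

States satisfying EF (¬crit2 ∨ ¬wait2): {n0, n1, n2, n3, n4, n5, n6}.
States satisfying AG EF (¬crit2 ∨ ¬wait2): {n0, n1, n2, n3, n4, n5, n6}.
Every state reachable from n0 satisfies EF (¬crit2 ∨ ¬wait2).
n0 ∈ Sat(AG EF (¬crit2 ∨ ¬wait2)).

Yes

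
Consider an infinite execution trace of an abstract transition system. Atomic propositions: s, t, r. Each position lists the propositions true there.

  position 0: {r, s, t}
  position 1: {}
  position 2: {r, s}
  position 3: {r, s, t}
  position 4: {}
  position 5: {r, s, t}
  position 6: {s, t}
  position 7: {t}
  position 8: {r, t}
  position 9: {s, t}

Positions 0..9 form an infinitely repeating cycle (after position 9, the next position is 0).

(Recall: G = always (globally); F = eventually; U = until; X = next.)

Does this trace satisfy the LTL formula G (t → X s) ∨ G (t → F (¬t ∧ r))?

t → X s must hold at every position from 0 onward. It fails at position 0, so G (t → X s) is false.
Positions where t holds: 0, 3, 5, 6, 7, 8, 9.
Check X s at each: 0→fails, 3→fails, 5→ok, 6→fails, 7→fails, 8→ok, 9→ok.
t → F (¬t ∧ r) holds at every position 0..9, and those are all positions ever visited, so G (t → F (¬t ∧ r)) holds.
Positions where t holds: 0, 3, 5, 6, 7, 8, 9.
Check F (¬t ∧ r) at each: 0→ok, 3→ok, 5→ok, 6→ok, 7→ok, 8→ok, 9→ok.
At position 0: G (t → X s) is false; G (t → F (¬t ∧ r)) is true; so G (t → X s) ∨ G (t → F (¬t ∧ r)) is true.

Satisfied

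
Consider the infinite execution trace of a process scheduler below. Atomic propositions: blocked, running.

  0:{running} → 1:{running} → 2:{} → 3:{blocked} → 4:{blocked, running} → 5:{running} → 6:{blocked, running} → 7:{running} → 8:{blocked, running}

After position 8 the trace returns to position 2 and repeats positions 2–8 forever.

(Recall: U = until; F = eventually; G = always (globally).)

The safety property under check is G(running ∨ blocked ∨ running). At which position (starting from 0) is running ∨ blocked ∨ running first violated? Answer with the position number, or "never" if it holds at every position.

2

Check running ∨ blocked ∨ running at each position in order: 0 ✓, 1 ✓.
At position 2 the labels are {}, so running ∨ blocked ∨ running is false there. This is the first violation.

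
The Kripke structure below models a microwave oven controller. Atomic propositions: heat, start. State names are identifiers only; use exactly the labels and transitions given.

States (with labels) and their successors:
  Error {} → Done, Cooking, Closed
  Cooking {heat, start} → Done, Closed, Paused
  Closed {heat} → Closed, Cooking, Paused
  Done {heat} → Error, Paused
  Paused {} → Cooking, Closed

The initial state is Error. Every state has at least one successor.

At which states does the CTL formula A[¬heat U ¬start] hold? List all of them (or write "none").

States satisfying ¬heat: {Error, Paused}.
States satisfying ¬start: {Error, Closed, Done, Paused}.
States satisfying A[¬heat U ¬start]: {Error, Closed, Done, Paused}.

{Error, Closed, Done, Paused}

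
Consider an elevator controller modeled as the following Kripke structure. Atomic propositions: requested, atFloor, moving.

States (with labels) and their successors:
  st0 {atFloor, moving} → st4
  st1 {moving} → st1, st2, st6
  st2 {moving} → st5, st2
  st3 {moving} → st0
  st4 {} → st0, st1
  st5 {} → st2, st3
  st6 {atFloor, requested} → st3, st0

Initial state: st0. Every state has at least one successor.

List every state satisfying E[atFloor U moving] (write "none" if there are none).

{st0, st1, st2, st3, st6}

States satisfying atFloor: {st0, st6}.
States satisfying moving: {st0, st1, st2, st3}.
States satisfying E[atFloor U moving]: {st0, st1, st2, st3, st6}.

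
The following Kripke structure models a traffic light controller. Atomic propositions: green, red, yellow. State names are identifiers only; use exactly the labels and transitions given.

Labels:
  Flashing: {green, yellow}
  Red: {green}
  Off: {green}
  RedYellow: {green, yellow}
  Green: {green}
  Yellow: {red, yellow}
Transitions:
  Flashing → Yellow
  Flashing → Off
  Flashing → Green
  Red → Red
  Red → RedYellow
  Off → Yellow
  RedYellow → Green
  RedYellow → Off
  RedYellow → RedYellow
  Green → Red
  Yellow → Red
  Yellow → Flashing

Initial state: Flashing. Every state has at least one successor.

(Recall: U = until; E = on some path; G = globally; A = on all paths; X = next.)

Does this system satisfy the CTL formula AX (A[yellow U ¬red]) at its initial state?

Yes

States satisfying A[yellow U ¬red]: {Flashing, Red, Off, RedYellow, Green, Yellow}.
States satisfying AX (A[yellow U ¬red]): {Flashing, Red, Off, RedYellow, Green, Yellow}.
Flashing ∈ Sat(AX (A[yellow U ¬red])).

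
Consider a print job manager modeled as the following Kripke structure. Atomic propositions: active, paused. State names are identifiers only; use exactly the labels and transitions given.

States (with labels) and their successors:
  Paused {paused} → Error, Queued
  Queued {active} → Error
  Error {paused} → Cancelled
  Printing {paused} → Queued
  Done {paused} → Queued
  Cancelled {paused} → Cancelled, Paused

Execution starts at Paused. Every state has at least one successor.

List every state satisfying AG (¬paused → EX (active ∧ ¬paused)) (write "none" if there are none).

States satisfying ¬paused → EX (active ∧ ¬paused): {Paused, Error, Printing, Done, Cancelled}.
States satisfying AG (¬paused → EX (active ∧ ¬paused)): ∅.

none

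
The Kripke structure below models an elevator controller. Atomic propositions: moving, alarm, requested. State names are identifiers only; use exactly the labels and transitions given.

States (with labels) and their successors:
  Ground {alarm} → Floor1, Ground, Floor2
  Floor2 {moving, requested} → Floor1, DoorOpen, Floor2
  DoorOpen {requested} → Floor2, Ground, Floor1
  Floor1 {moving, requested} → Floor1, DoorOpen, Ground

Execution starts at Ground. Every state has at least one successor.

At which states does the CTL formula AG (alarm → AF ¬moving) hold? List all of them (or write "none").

States satisfying alarm → AF ¬moving: {Ground, Floor2, DoorOpen, Floor1}.
States satisfying AG (alarm → AF ¬moving): {Ground, Floor2, DoorOpen, Floor1}.

{Ground, Floor2, DoorOpen, Floor1}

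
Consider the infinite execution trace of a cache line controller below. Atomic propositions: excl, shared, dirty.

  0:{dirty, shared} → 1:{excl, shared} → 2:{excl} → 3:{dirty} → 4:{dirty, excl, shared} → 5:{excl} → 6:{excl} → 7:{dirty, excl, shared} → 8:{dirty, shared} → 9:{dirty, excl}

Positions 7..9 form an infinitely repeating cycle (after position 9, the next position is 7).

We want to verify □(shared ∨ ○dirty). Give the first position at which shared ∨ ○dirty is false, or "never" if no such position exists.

5

Check shared ∨ ○dirty at each position in order: 0 ✓, 1 ✓, 2 ✓, 3 ✓, 4 ✓.
At position 5 the labels are {excl} and the next position 6 has {excl}, so shared ∨ ○dirty is false there. This is the first violation.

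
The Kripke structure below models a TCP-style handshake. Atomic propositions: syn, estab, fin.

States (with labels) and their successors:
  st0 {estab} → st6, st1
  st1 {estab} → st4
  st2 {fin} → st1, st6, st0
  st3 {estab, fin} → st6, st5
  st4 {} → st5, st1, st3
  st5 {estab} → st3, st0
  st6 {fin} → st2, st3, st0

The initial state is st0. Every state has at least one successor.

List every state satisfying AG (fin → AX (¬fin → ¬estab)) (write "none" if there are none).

none

States satisfying fin → AX (¬fin → ¬estab): {st0, st1, st4, st5}.
States satisfying AG (fin → AX (¬fin → ¬estab)): ∅.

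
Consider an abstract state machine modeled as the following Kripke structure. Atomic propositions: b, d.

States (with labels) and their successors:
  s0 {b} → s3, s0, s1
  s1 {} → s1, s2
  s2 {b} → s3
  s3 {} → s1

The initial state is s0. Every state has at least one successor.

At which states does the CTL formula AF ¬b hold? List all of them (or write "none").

{s1, s2, s3}

States satisfying ¬b: {s1, s3}.
States satisfying AF ¬b: {s1, s2, s3}.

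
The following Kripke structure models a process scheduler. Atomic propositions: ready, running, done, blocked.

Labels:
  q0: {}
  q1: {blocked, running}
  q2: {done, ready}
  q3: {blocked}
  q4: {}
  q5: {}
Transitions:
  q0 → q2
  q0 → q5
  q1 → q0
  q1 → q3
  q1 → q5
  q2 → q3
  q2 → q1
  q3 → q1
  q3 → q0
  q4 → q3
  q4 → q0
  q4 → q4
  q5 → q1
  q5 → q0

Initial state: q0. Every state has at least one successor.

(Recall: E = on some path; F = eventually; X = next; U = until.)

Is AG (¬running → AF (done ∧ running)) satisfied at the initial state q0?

States satisfying ¬running → AF (done ∧ running): {q1}.
States satisfying AG (¬running → AF (done ∧ running)): ∅.
q0 is reachable from q0 and violates ¬running → AF (done ∧ running), so AG fails at q0.
q0 ∉ Sat(AG (¬running → AF (done ∧ running))).

Does not hold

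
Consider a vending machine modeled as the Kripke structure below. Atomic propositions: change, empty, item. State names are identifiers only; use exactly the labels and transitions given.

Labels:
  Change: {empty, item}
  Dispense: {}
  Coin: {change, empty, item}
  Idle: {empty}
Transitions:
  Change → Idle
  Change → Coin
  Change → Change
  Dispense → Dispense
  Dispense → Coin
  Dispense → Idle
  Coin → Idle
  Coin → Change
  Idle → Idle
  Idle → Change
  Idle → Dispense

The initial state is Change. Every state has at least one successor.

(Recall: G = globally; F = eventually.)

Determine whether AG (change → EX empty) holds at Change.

States satisfying change → EX empty: {Change, Dispense, Coin, Idle}.
States satisfying AG (change → EX empty): {Change, Dispense, Coin, Idle}.
Every state reachable from Change satisfies change → EX empty.
Change ∈ Sat(AG (change → EX empty)).

Satisfied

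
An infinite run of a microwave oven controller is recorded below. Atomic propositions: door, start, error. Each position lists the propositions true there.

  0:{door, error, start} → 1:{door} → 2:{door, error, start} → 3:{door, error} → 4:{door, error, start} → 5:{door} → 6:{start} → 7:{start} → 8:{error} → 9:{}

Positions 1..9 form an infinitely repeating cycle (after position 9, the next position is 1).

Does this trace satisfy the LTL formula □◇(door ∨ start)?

◇(door ∨ start) holds at every position 0..9, and those are all positions ever visited, so □◇(door ∨ start) holds.

Yes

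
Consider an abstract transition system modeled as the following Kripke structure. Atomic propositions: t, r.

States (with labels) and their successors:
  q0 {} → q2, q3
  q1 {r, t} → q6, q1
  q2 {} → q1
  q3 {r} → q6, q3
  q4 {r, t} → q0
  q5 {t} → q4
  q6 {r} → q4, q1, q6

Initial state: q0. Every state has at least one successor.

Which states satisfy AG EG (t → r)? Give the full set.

{q0, q1, q2, q3, q4, q6}

States satisfying EG (t → r): {q0, q1, q2, q3, q4, q6}.
States satisfying AG EG (t → r): {q0, q1, q2, q3, q4, q6}.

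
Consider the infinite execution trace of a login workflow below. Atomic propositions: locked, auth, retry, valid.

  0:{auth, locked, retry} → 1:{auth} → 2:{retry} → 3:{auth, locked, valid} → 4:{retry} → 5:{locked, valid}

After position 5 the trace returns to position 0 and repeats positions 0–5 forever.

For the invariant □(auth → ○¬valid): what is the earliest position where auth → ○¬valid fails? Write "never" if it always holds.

never

auth → ○¬valid holds at every position 0..5, and those are all the positions the trace ever visits, so the invariant □(auth → ○¬valid) is never violated.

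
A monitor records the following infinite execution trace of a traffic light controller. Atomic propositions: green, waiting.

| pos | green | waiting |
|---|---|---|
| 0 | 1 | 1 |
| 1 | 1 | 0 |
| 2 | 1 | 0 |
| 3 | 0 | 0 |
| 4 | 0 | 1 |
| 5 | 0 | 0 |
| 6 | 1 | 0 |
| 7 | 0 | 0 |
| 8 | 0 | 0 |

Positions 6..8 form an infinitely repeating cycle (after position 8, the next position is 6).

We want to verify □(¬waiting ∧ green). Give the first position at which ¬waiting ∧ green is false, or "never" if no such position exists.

At position 0 the labels are {green, waiting}, so ¬waiting ∧ green is false there. This is the first violation.

0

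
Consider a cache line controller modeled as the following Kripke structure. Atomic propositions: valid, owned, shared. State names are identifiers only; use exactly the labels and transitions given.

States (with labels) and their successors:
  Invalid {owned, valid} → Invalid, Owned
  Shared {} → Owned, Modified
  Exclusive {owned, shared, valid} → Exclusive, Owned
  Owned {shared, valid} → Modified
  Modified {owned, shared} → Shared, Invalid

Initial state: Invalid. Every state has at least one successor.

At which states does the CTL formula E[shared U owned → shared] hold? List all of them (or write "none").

States satisfying shared: {Exclusive, Owned, Modified}.
States satisfying owned → shared: {Shared, Exclusive, Owned, Modified}.
States satisfying E[shared U owned → shared]: {Shared, Exclusive, Owned, Modified}.

{Shared, Exclusive, Owned, Modified}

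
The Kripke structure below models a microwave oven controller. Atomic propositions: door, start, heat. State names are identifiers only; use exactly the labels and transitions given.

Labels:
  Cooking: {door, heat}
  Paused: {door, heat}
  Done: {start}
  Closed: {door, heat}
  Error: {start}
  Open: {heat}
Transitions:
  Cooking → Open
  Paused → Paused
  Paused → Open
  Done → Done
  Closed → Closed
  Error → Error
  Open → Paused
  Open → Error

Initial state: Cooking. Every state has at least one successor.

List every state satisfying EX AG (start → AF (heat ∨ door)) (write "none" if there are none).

States satisfying AG (start → AF (heat ∨ door)): {Closed}.
States satisfying EX AG (start → AF (heat ∨ door)): {Closed}.

{Closed}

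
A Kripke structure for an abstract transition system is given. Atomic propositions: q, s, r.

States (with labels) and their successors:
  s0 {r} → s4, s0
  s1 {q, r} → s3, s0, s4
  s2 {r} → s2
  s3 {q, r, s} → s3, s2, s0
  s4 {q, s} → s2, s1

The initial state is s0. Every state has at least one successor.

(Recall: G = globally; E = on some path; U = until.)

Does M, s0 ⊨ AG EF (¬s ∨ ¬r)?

States satisfying EF (¬s ∨ ¬r): {s0, s1, s2, s3, s4}.
States satisfying AG EF (¬s ∨ ¬r): {s0, s1, s2, s3, s4}.
Every state reachable from s0 satisfies EF (¬s ∨ ¬r).
s0 ∈ Sat(AG EF (¬s ∨ ¬r)).

Holds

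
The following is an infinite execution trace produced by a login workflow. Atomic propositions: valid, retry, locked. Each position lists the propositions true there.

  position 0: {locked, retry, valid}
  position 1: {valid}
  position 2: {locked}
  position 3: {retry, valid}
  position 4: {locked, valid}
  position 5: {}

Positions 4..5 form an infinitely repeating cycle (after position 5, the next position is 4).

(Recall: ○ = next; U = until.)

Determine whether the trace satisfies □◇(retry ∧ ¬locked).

◇(retry ∧ ¬locked) must hold at every position from 0 onward. It fails at position 4, so □◇(retry ∧ ¬locked) is false.

No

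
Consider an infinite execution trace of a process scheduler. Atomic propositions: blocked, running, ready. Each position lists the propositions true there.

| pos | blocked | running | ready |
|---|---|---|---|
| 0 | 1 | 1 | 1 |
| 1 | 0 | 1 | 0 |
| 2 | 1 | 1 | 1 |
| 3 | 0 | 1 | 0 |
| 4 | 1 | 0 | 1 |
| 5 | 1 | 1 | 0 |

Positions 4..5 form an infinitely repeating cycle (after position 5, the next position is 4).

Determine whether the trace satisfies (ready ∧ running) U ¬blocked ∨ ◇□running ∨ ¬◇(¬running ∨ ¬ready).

Holds

Walking from position 0: ¬blocked first holds at position 1, and ready ∧ running holds at every earlier position along the way, so (ready ∧ running) U ¬blocked holds.
At position 0: (ready ∧ running) U ¬blocked is true; ◇□running ∨ ¬◇(¬running ∨ ¬ready) is false; so (ready ∧ running) U ¬blocked ∨ ◇□running ∨ ¬◇(¬running ∨ ¬ready) is true.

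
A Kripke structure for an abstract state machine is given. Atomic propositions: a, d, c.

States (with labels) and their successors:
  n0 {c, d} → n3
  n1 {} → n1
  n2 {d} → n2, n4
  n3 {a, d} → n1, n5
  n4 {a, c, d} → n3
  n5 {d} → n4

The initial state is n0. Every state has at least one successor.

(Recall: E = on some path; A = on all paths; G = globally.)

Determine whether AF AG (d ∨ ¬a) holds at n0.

States satisfying AG (d ∨ ¬a): {n0, n1, n2, n3, n4, n5}.
States satisfying AF AG (d ∨ ¬a): {n0, n1, n2, n3, n4, n5}.
n0 ∈ Sat(AF AG (d ∨ ¬a)).

Holds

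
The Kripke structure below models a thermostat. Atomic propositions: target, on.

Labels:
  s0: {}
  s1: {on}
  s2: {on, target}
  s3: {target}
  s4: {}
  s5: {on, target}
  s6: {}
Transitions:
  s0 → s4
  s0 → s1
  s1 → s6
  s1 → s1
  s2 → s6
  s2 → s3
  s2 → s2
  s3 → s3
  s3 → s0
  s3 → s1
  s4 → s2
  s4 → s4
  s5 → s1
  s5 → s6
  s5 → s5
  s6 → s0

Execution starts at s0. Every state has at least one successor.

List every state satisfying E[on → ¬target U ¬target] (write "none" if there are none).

{s0, s1, s3, s4, s6}

States satisfying on → ¬target: {s0, s1, s3, s4, s6}.
States satisfying ¬target: {s0, s1, s4, s6}.
States satisfying E[on → ¬target U ¬target]: {s0, s1, s3, s4, s6}.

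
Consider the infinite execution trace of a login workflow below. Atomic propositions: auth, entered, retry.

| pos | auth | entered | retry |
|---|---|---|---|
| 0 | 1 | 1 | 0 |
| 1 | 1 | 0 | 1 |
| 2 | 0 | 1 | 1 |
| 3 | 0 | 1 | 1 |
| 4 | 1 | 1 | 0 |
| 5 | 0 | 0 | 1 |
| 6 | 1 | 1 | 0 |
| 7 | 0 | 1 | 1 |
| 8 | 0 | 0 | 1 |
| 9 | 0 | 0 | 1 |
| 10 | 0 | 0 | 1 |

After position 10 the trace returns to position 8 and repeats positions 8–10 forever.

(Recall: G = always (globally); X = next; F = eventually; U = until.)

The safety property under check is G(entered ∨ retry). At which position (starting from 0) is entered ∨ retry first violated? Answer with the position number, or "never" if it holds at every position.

never

entered ∨ retry holds at every position 0..10, and those are all the positions the trace ever visits, so the invariant G(entered ∨ retry) is never violated.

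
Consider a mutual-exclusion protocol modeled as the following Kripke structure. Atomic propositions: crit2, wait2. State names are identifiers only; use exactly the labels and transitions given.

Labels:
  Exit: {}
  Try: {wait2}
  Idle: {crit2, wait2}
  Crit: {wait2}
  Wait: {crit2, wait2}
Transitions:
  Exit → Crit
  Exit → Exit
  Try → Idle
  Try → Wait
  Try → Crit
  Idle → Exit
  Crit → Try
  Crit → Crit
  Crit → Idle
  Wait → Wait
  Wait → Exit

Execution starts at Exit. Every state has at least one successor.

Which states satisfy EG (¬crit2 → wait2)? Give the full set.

States satisfying ¬crit2 → wait2: {Try, Idle, Crit, Wait}.
States satisfying EG (¬crit2 → wait2): {Try, Crit, Wait}.

{Try, Crit, Wait}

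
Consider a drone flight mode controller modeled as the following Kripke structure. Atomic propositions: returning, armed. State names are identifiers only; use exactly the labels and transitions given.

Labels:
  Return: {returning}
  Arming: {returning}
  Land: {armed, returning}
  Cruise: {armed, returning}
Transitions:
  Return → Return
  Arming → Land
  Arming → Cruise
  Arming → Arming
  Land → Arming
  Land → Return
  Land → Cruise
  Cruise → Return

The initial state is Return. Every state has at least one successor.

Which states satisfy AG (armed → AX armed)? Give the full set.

{Return}

States satisfying armed → AX armed: {Return, Arming}.
States satisfying AG (armed → AX armed): {Return}.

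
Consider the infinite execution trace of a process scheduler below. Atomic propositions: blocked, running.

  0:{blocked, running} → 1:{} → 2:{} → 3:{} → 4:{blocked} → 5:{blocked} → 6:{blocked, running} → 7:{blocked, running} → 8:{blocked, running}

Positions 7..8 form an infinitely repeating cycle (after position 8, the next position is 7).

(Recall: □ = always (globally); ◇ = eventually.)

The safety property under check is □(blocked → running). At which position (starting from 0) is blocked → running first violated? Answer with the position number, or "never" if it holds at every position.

Check blocked → running at each position in order: 0 ✓, 1 ✓, 2 ✓, 3 ✓.
At position 4 the labels are {blocked}, so blocked → running is false there. This is the first violation.

4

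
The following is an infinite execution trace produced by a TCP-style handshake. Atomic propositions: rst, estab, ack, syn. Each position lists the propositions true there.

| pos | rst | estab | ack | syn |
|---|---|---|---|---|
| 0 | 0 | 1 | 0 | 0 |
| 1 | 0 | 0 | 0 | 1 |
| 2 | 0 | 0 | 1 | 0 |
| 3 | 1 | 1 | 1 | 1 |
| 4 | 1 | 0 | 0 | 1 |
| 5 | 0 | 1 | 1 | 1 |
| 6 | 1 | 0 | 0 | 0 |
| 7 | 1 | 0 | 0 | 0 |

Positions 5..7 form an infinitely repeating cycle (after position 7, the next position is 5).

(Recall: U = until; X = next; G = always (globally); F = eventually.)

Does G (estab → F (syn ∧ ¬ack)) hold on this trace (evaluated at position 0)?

estab → F (syn ∧ ¬ack) must hold at every position from 0 onward. It fails at position 5, so G (estab → F (syn ∧ ¬ack)) is false.
Positions where estab holds: 0, 3, 5.
Check F (syn ∧ ¬ack) at each: 0→ok, 3→ok, 5→fails.

Violated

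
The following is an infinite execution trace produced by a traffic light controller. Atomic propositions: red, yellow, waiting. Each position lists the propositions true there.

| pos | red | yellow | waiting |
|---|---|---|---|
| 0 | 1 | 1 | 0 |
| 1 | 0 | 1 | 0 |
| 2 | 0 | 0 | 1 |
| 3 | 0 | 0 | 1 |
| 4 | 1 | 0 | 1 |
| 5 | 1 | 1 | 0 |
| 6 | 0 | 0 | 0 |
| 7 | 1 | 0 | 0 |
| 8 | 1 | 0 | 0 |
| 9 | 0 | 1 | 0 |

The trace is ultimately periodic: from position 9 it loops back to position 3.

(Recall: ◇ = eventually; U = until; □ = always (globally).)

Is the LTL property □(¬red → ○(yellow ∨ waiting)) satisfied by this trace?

¬red → ○(yellow ∨ waiting) must hold at every position from 0 onward. It fails at position 6, so □(¬red → ○(yellow ∨ waiting)) is false.
Positions where ¬red holds: 1, 2, 3, 6, 9.
Check ○(yellow ∨ waiting) at each: 1→ok, 2→ok, 3→ok, 6→fails, 9→ok.

No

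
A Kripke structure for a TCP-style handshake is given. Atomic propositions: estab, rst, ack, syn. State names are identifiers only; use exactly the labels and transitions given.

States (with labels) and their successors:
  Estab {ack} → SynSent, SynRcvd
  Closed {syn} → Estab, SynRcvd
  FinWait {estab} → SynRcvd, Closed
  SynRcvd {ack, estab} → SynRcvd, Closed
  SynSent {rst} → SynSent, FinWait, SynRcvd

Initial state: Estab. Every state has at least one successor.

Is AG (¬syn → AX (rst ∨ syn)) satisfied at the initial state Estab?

States satisfying ¬syn → AX (rst ∨ syn): {Closed}.
States satisfying AG (¬syn → AX (rst ∨ syn)): ∅.
Estab is reachable from Estab and violates ¬syn → AX (rst ∨ syn), so AG fails at Estab.
Estab ∉ Sat(AG (¬syn → AX (rst ∨ syn))).

No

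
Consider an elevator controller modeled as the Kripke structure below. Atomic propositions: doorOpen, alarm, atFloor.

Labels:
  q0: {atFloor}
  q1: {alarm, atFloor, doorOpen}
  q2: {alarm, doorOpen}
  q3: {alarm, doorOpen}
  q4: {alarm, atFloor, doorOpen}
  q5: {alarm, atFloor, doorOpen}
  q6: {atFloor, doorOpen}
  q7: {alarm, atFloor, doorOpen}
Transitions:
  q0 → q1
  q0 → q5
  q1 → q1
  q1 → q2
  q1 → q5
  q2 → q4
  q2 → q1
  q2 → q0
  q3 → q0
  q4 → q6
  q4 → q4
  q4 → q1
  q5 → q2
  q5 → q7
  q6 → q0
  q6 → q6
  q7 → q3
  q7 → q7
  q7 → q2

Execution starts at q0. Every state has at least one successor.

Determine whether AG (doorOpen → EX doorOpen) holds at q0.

States satisfying doorOpen → EX doorOpen: {q0, q1, q2, q4, q5, q6, q7}.
States satisfying AG (doorOpen → EX doorOpen): ∅.
q3 is reachable from q0 and violates doorOpen → EX doorOpen, so AG fails at q0.
q0 ∉ Sat(AG (doorOpen → EX doorOpen)).

Violated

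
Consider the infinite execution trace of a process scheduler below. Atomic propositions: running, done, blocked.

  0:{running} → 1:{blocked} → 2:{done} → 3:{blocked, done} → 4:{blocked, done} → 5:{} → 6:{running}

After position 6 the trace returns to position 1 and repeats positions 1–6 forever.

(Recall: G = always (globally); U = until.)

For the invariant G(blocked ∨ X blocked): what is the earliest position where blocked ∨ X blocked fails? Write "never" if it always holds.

Check blocked ∨ X blocked at each position in order: 0 ✓, 1 ✓, 2 ✓, 3 ✓, 4 ✓.
At position 5 the labels are {} and the next position 6 has {running}, so blocked ∨ X blocked is false there. This is the first violation.

5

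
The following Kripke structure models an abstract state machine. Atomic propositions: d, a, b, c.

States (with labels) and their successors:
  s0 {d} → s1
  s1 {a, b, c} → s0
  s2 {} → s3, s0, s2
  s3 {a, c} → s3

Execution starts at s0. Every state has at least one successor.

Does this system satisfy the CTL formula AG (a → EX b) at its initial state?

No

States satisfying a → EX b: {s0, s2}.
States satisfying AG (a → EX b): ∅.
s1 is reachable from s0 and violates a → EX b, so AG fails at s0.
s0 ∉ Sat(AG (a → EX b)).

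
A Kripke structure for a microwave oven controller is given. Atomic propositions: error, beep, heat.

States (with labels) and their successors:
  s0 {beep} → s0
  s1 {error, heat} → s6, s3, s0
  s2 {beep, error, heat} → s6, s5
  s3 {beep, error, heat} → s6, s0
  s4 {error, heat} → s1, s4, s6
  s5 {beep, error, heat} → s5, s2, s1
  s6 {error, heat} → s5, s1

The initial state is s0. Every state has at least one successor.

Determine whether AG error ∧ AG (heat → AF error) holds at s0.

No

States satisfying error: {s1, s2, s3, s4, s5, s6}.
States satisfying AG error: ∅.
States satisfying heat → AF error: {s0, s1, s2, s3, s4, s5, s6}.
States satisfying AG (heat → AF error): {s0, s1, s2, s3, s4, s5, s6}.
States satisfying AG error ∧ AG (heat → AF error): ∅.
s0 ∉ Sat(AG error ∧ AG (heat → AF error)).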